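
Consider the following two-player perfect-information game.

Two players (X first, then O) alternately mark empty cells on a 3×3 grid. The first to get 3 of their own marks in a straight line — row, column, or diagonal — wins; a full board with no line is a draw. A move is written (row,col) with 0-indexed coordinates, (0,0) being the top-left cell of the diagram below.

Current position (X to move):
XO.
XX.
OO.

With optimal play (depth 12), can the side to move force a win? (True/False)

ply 1, X at XO./XX./OO. | (0,2)=-1→XOX/XX./OO.; (1,2)=+1→XO./XXX/OO.*; (2,2)=+1→XO./XX./OOX
ply 2: XO./XXX/OO. is terminal -1 (O); from XO./XX./OO. depth 12

X winning at [XO./XX./OO.]: True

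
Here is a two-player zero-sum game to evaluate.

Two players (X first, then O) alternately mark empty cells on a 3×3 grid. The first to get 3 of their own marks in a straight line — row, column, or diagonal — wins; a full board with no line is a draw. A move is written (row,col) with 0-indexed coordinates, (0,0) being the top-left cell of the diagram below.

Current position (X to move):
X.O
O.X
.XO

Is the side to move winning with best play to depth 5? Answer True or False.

p1 X@[X.O/O.X/.XO]: (0,1)[XXO/O.X/.XO]+0* (1,1)[X.O/OXX/.XO]+0 (2,0)[X.O/O.X/XXO]+0
p2 O@[XXO/O.X/.XO]: (1,1)[XXO/OOX/.XO]+0* (2,0)[XXO/O.X/OXO]-1
p3 X@[XXO/OOX/.XO]: (2,0)[XXO/OOX/XXO]+0*
p4 O@[XXO/OOX/XXO] terminal +0; root [X.O/O.X/.XO] d5

X winning at [X.O/O.X/.XO]: False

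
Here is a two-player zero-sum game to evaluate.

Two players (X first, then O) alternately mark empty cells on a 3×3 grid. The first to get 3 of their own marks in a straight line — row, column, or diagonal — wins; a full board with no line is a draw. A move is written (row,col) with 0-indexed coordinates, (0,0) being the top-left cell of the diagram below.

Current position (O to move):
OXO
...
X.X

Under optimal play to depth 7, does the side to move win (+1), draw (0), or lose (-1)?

value(OXO/.../X.X, O) = 0

p1 O@[OXO/.../X.X]: (1,0)[OXO/O../X.X]-1 (1,1)[OXO/.O./X.X]-1 (1,2)[OXO/..O/X.X]-1 (2,1)[OXO/.../XOX]+0*
p2 X@[OXO/.../XOX]: (1,0)[OXO/X../XOX]+0* (1,1)[OXO/.X./XOX]+0 (1,2)[OXO/..X/XOX]+0
p3 O@[OXO/X../XOX]: (1,1)[OXO/XO./XOX]+0* (1,2)[OXO/X.O/XOX]+0
p4 X@[OXO/XO./XOX]: (1,2)[OXO/XOX/XOX]+0*
p5 O@[OXO/XOX/XOX] terminal +0; root [OXO/.../X.X] d7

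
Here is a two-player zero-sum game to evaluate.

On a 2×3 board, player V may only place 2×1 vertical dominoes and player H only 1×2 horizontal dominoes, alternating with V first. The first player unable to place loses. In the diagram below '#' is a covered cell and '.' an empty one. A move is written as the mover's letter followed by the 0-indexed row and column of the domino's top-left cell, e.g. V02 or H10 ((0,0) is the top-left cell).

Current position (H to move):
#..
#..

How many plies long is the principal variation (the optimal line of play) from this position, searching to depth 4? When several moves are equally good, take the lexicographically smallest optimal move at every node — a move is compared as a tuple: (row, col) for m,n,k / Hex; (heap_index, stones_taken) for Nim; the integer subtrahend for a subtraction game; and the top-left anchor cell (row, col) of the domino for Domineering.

ply 1, H at #../#.. | H01=+1→###/#..*; H11=+1→#../###
ply 2: ###/#.. is terminal -1 (V); from #../#.. depth 4

PV length from [#../#..]: 1 ply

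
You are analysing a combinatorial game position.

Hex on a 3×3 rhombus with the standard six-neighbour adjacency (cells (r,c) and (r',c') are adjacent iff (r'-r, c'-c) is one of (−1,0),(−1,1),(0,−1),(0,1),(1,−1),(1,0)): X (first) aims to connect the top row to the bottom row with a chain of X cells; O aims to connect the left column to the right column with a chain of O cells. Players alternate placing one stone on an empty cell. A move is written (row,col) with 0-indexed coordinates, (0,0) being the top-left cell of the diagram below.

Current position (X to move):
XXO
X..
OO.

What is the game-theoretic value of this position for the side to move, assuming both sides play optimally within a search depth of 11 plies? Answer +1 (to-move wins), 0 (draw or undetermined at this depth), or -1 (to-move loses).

ply 1, X at XXO/X../OO. | (1,1)=-1→XXO/XX./OO.*; (1,2)=-1→XXO/X.X/OO.; (2,2)=-1→XXO/X../OOX
ply 2, O at XXO/XX./OO. | (1,2)=+1→XXO/XXO/OO.*; (2,2)=+1→XXO/XX./OOO
ply 3: XXO/XXO/OO. is terminal -1 (X); from XXO/X../OO. depth 11

value(XXO/X../OO., X) = -1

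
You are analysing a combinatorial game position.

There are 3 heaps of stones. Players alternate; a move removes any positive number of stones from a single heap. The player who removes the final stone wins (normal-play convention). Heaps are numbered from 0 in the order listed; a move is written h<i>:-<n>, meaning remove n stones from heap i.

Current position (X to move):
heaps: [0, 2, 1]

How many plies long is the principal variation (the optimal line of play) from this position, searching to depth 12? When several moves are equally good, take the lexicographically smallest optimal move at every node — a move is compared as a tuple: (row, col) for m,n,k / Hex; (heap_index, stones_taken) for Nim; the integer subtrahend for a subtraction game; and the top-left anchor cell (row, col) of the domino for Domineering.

[(0,2,1)] X move#1: h1:-1:+1/(0,1,1)*, h1:-2:-1/(0,0,1), h2:-1:-1/(0,2,0)
[(0,1,1)] O move#2: h1:-1:-1/(0,0,1)*, h2:-1:-1/(0,1,0)
[(0,0,1)] X move#3: h2:-1:+1/(0,0,0)*
[(0,0,0)] end (terminal -1, O#4); searched (0,2,1) to 12

PV length from [(0,2,1)]: 3 plies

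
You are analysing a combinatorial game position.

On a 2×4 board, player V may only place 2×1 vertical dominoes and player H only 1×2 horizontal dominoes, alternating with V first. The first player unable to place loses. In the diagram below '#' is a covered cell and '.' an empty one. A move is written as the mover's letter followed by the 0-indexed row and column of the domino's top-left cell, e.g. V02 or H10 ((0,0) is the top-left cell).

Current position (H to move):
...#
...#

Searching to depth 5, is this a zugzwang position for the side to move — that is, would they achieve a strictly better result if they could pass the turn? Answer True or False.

zugzwang(...#/...#, H) = False

p1 H@[...#/...#]: H00[##.#/...#]+1* H01[.###/...#]+1 H10[...#/##.#]+1 H11[...#/.###]+1
p2 V@[##.#/...#]: V02[####/..##]-1*
p3 H@[####/..##]: H10[####/####]+1*
p4 V@[####/####] terminal -1; root [...#/...#] d5
if H skipped the turn, V would face:
~ p1 V@[...#/...#]: V00[#..#/#..#]-1 V01[.#.#/.#.#]+1* V02[..##/..##]-1
~ p2 H@[.#.#/.#.#] terminal -1; root [...#/...#] d5
compare (H): move=+1 vs pass=-1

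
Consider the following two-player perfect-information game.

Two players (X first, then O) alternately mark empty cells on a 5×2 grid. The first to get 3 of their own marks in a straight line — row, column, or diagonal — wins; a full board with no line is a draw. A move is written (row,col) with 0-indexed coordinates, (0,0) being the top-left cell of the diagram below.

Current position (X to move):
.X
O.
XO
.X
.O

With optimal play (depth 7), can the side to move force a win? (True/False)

X winning at [.X/O./XO/.X/.O]: False

p1 X@[.X/O./XO/.X/.O]: (0,0)[XX/O./XO/.X/.O]+0* (1,1)[.X/OX/XO/.X/.O]+0 (3,0)[.X/O./XO/XX/.O]+0 (4,0)[.X/O./XO/.X/XO]+0
p2 O@[XX/O./XO/.X/.O]: (1,1)[XX/OO/XO/.X/.O]+0* (3,0)[XX/O./XO/OX/.O]+0 (4,0)[XX/O./XO/.X/OO]+0
p3 X@[XX/OO/XO/.X/.O]: (3,0)[XX/OO/XO/XX/.O]+0* (4,0)[XX/OO/XO/.X/XO]+0
p4 O@[XX/OO/XO/XX/.O]: (4,0)[XX/OO/XO/XX/OO]+0*
p5 X@[XX/OO/XO/XX/OO] terminal +0; root [.X/O./XO/.X/.O] d7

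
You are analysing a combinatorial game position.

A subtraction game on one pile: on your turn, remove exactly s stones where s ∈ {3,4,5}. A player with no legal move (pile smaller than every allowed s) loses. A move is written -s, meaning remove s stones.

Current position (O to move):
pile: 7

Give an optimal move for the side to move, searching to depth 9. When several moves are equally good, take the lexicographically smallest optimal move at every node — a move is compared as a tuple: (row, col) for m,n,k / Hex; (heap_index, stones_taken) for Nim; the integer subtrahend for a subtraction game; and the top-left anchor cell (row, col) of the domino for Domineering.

[7] O move#1: -3:-1/4, -4:-1/3, -5:+1/2*
[2] end (terminal -1, X#2); searched 7 to 9

O's best at [7]: -5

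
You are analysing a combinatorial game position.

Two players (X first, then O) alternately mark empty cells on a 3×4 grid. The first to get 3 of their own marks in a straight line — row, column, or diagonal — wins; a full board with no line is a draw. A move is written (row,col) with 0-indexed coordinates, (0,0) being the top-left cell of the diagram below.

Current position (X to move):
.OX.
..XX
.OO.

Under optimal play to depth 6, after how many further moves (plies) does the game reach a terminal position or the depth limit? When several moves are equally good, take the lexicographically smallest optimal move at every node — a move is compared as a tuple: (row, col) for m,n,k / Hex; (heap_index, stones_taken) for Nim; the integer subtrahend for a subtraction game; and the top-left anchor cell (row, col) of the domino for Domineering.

[.OX./..XX/.OO.] X move#1: (0,0):-1/XOX./..XX/.OO., (0,3):-1/.OXX/..XX/.OO., (1,0):-1/.OX./X.XX/.OO., (1,1):+1/.OX./.XXX/.OO.*, (2,0):-1/.OX./..XX/XOO., (2,3):-1/.OX./..XX/.OOX
[.OX./.XXX/.OO.] end (terminal -1, O#2); searched .OX./..XX/.OO. to 6

PV length from [.OX./..XX/.OO.]: 1 ply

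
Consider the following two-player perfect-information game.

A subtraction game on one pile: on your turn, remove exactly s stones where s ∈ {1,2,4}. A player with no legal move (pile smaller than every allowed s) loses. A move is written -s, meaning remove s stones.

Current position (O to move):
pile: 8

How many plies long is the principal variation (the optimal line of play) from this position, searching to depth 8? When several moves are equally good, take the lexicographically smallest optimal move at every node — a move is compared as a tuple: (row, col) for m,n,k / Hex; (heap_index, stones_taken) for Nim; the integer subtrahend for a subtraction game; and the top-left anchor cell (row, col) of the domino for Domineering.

[8] O move#1: -1:-1/7, -2:+1/6*, -4:-1/4
[6] X move#2: -1:-1/5*, -2:-1/4, -4:-1/2
[5] O move#3: -1:-1/4, -2:+1/3*, -4:-1/1
[3] X move#4: -1:-1/2*, -2:-1/1
[2] O move#5: -1:-1/1, -2:+1/0*
[0] end (terminal -1, X#6); searched 8 to 8

PV length from [8]: 5 plies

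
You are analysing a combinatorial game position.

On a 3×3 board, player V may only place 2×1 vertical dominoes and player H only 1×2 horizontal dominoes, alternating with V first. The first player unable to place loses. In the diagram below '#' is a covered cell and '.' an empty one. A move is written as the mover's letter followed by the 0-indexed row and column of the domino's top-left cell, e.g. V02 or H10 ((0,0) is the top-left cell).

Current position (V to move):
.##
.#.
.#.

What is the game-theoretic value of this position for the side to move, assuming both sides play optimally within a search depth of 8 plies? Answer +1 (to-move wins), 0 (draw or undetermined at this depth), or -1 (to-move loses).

value(.##/.#./.#., V) = +1

[.##/.#./.#.] V move#1: V00:+1/###/##./.#.*, V10:+1/.##/##./##., V12:+1/.##/.##/.##
[###/##./.#.] end (terminal -1, H#2); searched .##/.#./.#. to 8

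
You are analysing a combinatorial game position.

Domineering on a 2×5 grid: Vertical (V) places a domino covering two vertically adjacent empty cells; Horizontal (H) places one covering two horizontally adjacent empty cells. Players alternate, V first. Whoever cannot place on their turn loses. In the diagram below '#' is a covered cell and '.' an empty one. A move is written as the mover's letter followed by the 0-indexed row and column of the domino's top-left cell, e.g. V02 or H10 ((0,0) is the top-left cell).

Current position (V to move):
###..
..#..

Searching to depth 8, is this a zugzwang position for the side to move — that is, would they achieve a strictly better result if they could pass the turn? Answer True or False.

zugzwang(###../..#.., V) = False

ply 1, V at ###../..#.. | V03=+1→####./..##.*; V04=+1→###.#/..#.#
ply 2, H at ####./..##. | H10=-1→####./####.*
ply 3, V at ####./####. | V04=+1→#####/#####*
ply 4: #####/##### is terminal -1 (H); from ###../..#.. depth 8
if V skipped the turn, H would face:
~ ply 1, H at ###../..#.. | H03=+1→#####/..#..*; H10=-1→###../###..; H13=+1→###../..###
~ ply 2: #####/..#.. is terminal -1 (V); from ###../..#.. depth 8
compare (V): move=+1 vs pass=-1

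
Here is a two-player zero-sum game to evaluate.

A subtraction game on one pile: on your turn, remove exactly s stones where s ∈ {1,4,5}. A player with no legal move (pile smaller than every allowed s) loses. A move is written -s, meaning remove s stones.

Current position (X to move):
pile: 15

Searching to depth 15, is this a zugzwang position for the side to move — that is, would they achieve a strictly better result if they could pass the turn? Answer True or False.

ply 1, X at 15 | -1=-1→14; -4=-1→11; -5=+1→10*
ply 2, O at 10 | -1=-1→9*; -4=-1→6; -5=-1→5
ply 3, X at 9 | -1=+1→8*; -4=-1→5; -5=-1→4
ply 4, O at 8 | -1=-1→7*; -4=-1→4; -5=-1→3
ply 5, X at 7 | -1=-1→6; -4=-1→3; -5=+1→2*
ply 6, O at 2 | -1=-1→1*
ply 7, X at 1 | -1=+1→0*
ply 8: 0 is terminal -1 (O); from 15 depth 15
if X skipped the turn, O would face:
~ ply 1, O at 15 | -1=-1→14; -4=-1→11; -5=+1→10*
~ ply 2, X at 10 | -1=-1→9*; -4=-1→6; -5=-1→5
~ ply 3, O at 9 | -1=+1→8*; -4=-1→5; -5=-1→4
~ ply 4, X at 8 | -1=-1→7*; -4=-1→4; -5=-1→3
~ ply 5, O at 7 | -1=-1→6; -4=-1→3; -5=+1→2*
~ ply 6, X at 2 | -1=-1→1*
~ ply 7, O at 1 | -1=+1→0*
~ ply 8: 0 is terminal -1 (X); from 15 depth 15
compare (X): move=+1 vs pass=-1

zugzwang(15, X) = False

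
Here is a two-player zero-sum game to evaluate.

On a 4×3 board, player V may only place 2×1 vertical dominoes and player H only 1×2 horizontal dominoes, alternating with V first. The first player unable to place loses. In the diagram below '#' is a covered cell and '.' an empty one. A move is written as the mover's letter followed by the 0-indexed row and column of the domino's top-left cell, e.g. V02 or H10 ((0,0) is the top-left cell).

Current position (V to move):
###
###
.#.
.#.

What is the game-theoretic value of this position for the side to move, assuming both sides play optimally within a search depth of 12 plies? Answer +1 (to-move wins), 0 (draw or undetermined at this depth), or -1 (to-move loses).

value(###/###/.#./.#., V) = +1

[###/###/.#./.#.] V move#1: V20:+1/###/###/##./##.*, V22:+1/###/###/.##/.##
[###/###/##./##.] end (terminal -1, H#2); searched ###/###/.#./.#. to 12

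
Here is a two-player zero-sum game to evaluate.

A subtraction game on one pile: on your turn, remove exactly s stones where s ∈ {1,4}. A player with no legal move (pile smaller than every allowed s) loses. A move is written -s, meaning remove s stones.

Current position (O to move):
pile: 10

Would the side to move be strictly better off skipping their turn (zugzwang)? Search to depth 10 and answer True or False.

p1 O@[10]: -1[9]-1* -4[6]-1
p2 X@[9]: -1[8]-1 -4[5]+1*
p3 O@[5]: -1[4]-1* -4[1]-1
p4 X@[4]: -1[3]-1 -4[0]+1*
p5 O@[0] terminal -1; root [10] d10
pass branch (X moves first from the same position):
  | p1 X@[10]: -1[9]-1* -4[6]-1
  | p2 O@[9]: -1[8]-1 -4[5]+1*
  | p3 X@[5]: -1[4]-1* -4[1]-1
  | p4 O@[4]: -1[3]-1 -4[0]+1*
  | p5 X@[0] terminal -1; root [10] d10
O moving scores -1; O passing scores +1

zugzwang(10, O) = True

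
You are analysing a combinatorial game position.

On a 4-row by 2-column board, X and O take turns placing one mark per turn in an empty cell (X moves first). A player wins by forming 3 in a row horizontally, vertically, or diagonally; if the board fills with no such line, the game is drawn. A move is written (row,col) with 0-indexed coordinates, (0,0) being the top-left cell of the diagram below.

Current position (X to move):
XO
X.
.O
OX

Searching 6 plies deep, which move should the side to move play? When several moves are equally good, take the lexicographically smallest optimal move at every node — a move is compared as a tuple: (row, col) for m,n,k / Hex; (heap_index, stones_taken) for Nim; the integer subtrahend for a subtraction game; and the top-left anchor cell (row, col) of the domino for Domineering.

X's best at [XO/X./.O/OX]: (2,0)

[XO/X./.O/OX] X move#1: (1,1):+0/XO/XX/.O/OX, (2,0):+1/XO/X./XO/OX*
[XO/X./XO/OX] end (terminal -1, O#2); searched XO/X./.O/OX to 6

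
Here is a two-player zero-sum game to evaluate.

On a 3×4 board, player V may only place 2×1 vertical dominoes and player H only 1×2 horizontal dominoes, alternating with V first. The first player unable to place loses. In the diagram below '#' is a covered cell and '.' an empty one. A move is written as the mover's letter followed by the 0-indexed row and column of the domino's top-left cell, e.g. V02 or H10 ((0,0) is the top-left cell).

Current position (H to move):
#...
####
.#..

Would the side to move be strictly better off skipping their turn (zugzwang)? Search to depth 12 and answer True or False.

zugzwang(#.../####/.#.., H) = False

p1 H@[#.../####/.#..]: H01[###./####/.#..]+1* H02[#.##/####/.#..]+1 H22[#.../####/.###]+1
p2 V@[###./####/.#..] terminal -1; root [#.../####/.#..] d12
pass branch (V moves first from the same position):
  | p1 V@[#.../####/.#..] terminal -1; root [#.../####/.#..] d12
H moving scores +1; H passing scores +1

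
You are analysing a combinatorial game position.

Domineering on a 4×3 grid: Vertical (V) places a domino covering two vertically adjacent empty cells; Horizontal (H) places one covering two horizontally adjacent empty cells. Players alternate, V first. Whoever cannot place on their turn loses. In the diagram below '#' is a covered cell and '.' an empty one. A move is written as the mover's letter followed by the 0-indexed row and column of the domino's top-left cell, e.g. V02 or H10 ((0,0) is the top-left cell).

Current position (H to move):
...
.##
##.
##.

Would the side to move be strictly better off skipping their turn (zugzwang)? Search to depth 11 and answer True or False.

ply 1, H at .../.##/##./##. | H00=-1→##./.##/##./##.*; H01=-1→.##/.##/##./##.
ply 2, V at ##./.##/##./##. | V22=+1→##./.##/###/###*
ply 3: ##./.##/###/### is terminal -1 (H); from .../.##/##./##. depth 11
pass branch (V moves first from the same position):
  | ply 1, V at .../.##/##./##. | V00=+1→#../###/##./##.*; V22=-1→.../.##/###/###
  | ply 2, H at #../###/##./##. | H01=-1→###/###/##./##.*
  | ply 3, V at ###/###/##./##. | V22=+1→###/###/###/###*
  | ply 4: ###/###/###/### is terminal -1 (H); from .../.##/##./##. depth 11
H moving scores -1; H passing scores -1

zugzwang(.../.##/##./##., H) = False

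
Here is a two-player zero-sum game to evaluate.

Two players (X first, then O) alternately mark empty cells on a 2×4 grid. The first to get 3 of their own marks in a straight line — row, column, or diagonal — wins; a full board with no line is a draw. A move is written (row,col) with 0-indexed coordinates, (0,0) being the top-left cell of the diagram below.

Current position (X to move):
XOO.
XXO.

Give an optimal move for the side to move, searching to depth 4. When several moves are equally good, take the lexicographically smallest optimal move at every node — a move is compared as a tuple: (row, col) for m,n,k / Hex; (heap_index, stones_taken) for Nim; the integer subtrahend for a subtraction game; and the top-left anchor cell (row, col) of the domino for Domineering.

X's best at [XOO./XXO.]: (0,3)

[XOO./XXO.] X move#1: (0,3):+0/XOOX/XXO.*, (1,3):-1/XOO./XXOX
[XOOX/XXO.] O move#2: (1,3):+0/XOOX/XXOO*
[XOOX/XXOO] end (terminal +0, X#3); searched XOO./XXO. to 4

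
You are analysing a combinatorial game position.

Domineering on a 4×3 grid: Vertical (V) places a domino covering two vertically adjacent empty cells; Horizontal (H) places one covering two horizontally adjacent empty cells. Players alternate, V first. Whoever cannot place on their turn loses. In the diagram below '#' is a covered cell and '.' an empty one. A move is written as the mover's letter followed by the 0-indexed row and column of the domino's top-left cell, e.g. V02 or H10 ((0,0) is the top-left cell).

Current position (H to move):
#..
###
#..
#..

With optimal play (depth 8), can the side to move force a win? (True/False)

H winning at [#../###/#../#..]: True

p1 H@[#../###/#../#..]: H01[###/###/#../#..]-1 H21[#../###/###/#..]+1* H31[#../###/#../###]+1
p2 V@[#../###/###/#..] terminal -1; root [#../###/#../#..] d8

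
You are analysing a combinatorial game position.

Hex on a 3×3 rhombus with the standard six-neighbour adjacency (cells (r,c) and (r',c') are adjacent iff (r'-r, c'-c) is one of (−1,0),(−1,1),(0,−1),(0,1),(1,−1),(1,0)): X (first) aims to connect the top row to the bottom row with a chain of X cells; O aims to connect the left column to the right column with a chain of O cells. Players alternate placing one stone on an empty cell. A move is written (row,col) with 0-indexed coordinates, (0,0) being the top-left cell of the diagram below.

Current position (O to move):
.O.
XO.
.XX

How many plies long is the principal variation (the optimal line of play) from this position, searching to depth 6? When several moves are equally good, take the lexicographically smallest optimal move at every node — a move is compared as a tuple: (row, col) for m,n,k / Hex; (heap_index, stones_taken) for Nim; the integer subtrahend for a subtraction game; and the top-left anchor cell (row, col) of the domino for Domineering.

p1 O@[.O./XO./.XX]: (0,0)[OO./XO./.XX]+1* (0,2)[.OO/XO./.XX]+1 (1,2)[.O./XOO/.XX]+1 (2,0)[.O./XO./OXX]+1
p2 X@[OO./XO./.XX]: (0,2)[OOX/XO./.XX]-1* (1,2)[OO./XOX/.XX]-1 (2,0)[OO./XO./XXX]-1
p3 O@[OOX/XO./.XX]: (1,2)[OOX/XOO/.XX]+1* (2,0)[OOX/XO./OXX]-1
p4 X@[OOX/XOO/.XX] terminal -1; root [.O./XO./.XX] d6

PV length from [.O./XO./.XX]: 3 plies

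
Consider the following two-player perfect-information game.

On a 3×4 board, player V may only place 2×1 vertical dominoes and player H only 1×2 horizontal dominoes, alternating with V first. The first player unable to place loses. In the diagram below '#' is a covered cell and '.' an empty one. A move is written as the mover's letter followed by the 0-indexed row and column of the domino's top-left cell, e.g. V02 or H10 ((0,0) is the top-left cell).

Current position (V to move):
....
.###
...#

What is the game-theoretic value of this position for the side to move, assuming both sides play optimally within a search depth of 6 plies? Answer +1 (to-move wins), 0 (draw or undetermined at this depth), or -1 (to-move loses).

p1 V@[..../.###/...#]: V00[#.../####/...#]-1* V10[..../####/#..#]-1
p2 H@[#.../####/...#]: H01[###./####/...#]+1* H02[#.##/####/...#]+1 H20[#.../####/##.#]+1 H21[#.../####/.###]+1
p3 V@[###./####/...#] terminal -1; root [..../.###/...#] d6

value(..../.###/...#, V) = -1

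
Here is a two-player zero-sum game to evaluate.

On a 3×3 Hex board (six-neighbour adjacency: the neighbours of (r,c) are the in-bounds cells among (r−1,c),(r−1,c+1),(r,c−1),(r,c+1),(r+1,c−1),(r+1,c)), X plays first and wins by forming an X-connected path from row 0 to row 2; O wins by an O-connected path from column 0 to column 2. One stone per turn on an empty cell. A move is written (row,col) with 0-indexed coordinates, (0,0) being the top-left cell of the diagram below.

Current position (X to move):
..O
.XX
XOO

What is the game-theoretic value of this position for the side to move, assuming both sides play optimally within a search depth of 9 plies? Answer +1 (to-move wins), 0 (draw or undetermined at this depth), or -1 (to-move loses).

value(..O/.XX/XOO, X) = +1

[..O/.XX/XOO] X move#1: (0,0):+1/X.O/.XX/XOO*, (0,1):+1/.XO/.XX/XOO, (1,0):+1/..O/XXX/XOO
[X.O/.XX/XOO] O move#2: (0,1):-1/XOO/.XX/XOO*, (1,0):-1/X.O/OXX/XOO
[XOO/.XX/XOO] X move#3: (1,0):+1/XOO/XXX/XOO*
[XOO/XXX/XOO] end (terminal -1, O#4); searched ..O/.XX/XOO to 9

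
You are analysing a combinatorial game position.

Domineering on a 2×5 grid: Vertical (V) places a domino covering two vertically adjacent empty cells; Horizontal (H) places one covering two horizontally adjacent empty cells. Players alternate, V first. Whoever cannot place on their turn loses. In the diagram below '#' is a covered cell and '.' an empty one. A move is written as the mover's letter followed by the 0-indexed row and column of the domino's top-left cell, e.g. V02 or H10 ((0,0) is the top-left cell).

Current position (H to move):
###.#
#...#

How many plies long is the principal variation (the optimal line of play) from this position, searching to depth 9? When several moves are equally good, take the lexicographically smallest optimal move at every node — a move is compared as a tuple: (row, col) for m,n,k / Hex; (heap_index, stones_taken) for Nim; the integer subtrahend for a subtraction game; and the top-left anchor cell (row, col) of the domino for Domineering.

p1 H@[###.#/#...#]: H11[###.#/###.#]-1 H12[###.#/#.###]+1*
p2 V@[###.#/#.###] terminal -1; root [###.#/#...#] d9

PV length from [###.#/#...#]: 1 ply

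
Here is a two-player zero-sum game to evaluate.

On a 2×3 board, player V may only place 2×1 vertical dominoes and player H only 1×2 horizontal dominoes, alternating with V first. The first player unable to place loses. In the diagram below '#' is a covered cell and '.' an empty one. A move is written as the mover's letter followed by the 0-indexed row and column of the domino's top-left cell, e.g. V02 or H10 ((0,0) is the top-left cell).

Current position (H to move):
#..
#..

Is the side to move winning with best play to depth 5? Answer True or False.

H winning at [#../#..]: True

p1 H@[#../#..]: H01[###/#..]+1* H11[#../###]+1
p2 V@[###/#..] terminal -1; root [#../#..] d5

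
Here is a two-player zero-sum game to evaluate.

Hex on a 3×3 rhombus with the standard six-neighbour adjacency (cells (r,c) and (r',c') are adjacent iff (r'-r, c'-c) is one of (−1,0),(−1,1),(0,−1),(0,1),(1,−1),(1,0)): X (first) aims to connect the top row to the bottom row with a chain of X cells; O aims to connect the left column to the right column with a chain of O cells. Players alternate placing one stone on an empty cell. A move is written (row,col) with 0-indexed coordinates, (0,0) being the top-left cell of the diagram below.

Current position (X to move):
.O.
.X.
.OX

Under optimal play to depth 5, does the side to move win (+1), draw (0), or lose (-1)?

p1 X@[.O./.X./.OX]: (0,0)[XO./.X./.OX]+1* (0,2)[.OX/.X./.OX]+1 (1,0)[.O./XX./.OX]+1 (1,2)[.O./.XX/.OX]-1 (2,0)[.O./.X./XOX]-1
p2 O@[XO./.X./.OX]: (0,2)[XOO/.X./.OX]-1* (1,0)[XO./OX./.OX]-1 (1,2)[XO./.XO/.OX]-1 (2,0)[XO./.X./OOX]-1
p3 X@[XOO/.X./.OX]: (1,0)[XOO/XX./.OX]+1* (1,2)[XOO/.XX/.OX]-1 (2,0)[XOO/.X./XOX]-1
p4 O@[XOO/XX./.OX]: (1,2)[XOO/XXO/.OX]-1* (2,0)[XOO/XX./OOX]-1
p5 X@[XOO/XXO/.OX]: (2,0)[XOO/XXO/XOX]+1*
p6 O@[XOO/XXO/XOX] terminal -1; root [.O./.X./.OX] d5

value(.O./.X./.OX, X) = +1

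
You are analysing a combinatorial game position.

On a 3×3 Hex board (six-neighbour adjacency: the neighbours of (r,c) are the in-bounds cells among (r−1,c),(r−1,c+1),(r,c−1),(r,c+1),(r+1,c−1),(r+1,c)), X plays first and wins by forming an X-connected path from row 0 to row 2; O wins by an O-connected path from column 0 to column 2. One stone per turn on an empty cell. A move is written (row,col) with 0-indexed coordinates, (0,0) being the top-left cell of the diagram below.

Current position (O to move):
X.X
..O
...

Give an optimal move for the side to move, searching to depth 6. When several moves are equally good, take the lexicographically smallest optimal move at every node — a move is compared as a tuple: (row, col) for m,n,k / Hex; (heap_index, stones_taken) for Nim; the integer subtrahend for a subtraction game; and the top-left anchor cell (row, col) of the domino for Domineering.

O's best at [X.X/..O/...]: (1,1)

[X.X/..O/...] O move#1: (0,1):-1/XOX/..O/..., (1,0):-1/X.X/O.O/..., (1,1):+1/X.X/.OO/...*, (2,0):+1/X.X/..O/O.., (2,1):-1/X.X/..O/.O., (2,2):-1/X.X/..O/..O
[X.X/.OO/...] X move#2: (0,1):-1/XXX/.OO/...*, (1,0):-1/X.X/XOO/..., (2,0):-1/X.X/.OO/X.., (2,1):-1/X.X/.OO/.X., (2,2):-1/X.X/.OO/..X
[XXX/.OO/...] O move#3: (1,0):+1/XXX/OOO/...*, (2,0):+1/XXX/.OO/O.., (2,1):+1/XXX/.OO/.O., (2,2):+1/XXX/.OO/..O
[XXX/OOO/...] end (terminal -1, X#4); searched X.X/..O/... to 6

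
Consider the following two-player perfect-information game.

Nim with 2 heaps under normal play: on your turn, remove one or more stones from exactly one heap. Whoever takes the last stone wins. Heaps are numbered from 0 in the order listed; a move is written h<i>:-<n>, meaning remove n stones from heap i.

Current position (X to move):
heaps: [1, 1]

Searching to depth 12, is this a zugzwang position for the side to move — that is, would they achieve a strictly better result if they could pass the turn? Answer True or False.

ply 1, X at (1,1) | h0:-1=-1→(0,1)*; h1:-1=-1→(1,0)
ply 2, O at (0,1) | h1:-1=+1→(0,0)*
ply 3: (0,0) is terminal -1 (X); from (1,1) depth 12
pass branch (O moves first from the same position):
  | ply 1, O at (1,1) | h0:-1=-1→(0,1)*; h1:-1=-1→(1,0)
  | ply 2, X at (0,1) | h1:-1=+1→(0,0)*
  | ply 3: (0,0) is terminal -1 (O); from (1,1) depth 12
X moving scores -1; X passing scores +1

zugzwang((1,1), X) = True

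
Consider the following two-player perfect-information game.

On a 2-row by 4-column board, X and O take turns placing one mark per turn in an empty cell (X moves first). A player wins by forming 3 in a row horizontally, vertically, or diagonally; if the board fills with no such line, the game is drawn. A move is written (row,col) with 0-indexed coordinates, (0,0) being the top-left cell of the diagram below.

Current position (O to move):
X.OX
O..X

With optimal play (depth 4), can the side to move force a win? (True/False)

p1 O@[X.OX/O..X]: (0,1)[XOOX/O..X]+0* (1,1)[X.OX/OO.X]+0 (1,2)[X.OX/O.OX]+0
p2 X@[XOOX/O..X]: (1,1)[XOOX/OX.X]+0* (1,2)[XOOX/O.XX]+0
p3 O@[XOOX/OX.X]: (1,2)[XOOX/OXOX]+0*
p4 X@[XOOX/OXOX] terminal +0; root [X.OX/O..X] d4

O winning at [X.OX/O..X]: False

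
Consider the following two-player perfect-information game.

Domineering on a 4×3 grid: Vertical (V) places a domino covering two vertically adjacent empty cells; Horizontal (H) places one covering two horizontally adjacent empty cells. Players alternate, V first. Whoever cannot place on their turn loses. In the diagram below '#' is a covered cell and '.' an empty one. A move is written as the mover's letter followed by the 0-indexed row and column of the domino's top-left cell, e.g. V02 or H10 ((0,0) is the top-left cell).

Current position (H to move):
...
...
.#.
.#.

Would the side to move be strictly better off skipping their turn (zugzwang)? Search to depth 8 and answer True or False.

ply 1, H at .../.../.#./.#. | H00=-1→##./.../.#./.#.*; H01=-1→.##/.../.#./.#.; H10=-1→.../##./.#./.#.; H11=-1→.../.##/.#./.#.
ply 2, V at ##./.../.#./.#. | V02=+1→###/..#/.#./.#.*; V10=+1→##./#../##./.#.; V12=+1→##./..#/.##/.#.; V20=+1→##./.../##./##.; V22=+1→##./.../.##/.##
ply 3, H at ###/..#/.#./.#. | H10=-1→###/###/.#./.#.*
ply 4, V at ###/###/.#./.#. | V20=+1→###/###/##./##.*; V22=+1→###/###/.##/.##
ply 5: ###/###/##./##. is terminal -1 (H); from .../.../.#./.#. depth 8
pass branch (V moves first from the same position):
  | ply 1, V at .../.../.#./.#. | V00=+1→#../#../.#./.#.*; V01=+1→.#./.#./.#./.#.; V02=+1→..#/..#/.#./.#.; V10=-1→.../#../##./.#.; V12=-1→.../..#/.##/.#.; V20=+1→.../.../##./##.; V22=+1→.../.../.##/.##
  | ply 2, H at #../#../.#./.#. | H01=-1→###/#../.#./.#.*; H11=-1→#../###/.#./.#.
  | ply 3, V at ###/#../.#./.#. | V12=+1→###/#.#/.##/.#.*; V20=+1→###/#../##./##.; V22=+1→###/#../.##/.##
  | ply 4: ###/#.#/.##/.#. is terminal -1 (H); from .../.../.#./.#. depth 8
H moving scores -1; H passing scores -1

zugzwang(.../.../.#./.#., H) = False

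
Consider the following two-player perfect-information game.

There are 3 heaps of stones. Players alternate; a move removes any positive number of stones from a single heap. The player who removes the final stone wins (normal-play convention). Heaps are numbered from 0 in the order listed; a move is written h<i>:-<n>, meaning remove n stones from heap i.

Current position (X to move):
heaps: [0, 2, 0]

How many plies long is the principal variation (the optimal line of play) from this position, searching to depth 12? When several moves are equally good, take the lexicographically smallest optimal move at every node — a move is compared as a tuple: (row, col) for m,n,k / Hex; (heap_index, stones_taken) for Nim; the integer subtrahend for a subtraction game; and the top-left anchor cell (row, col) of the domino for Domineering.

p1 X@[(0,2,0)]: h1:-1[(0,1,0)]-1 h1:-2[(0,0,0)]+1*
p2 O@[(0,0,0)] terminal -1; root [(0,2,0)] d12

PV length from [(0,2,0)]: 1 ply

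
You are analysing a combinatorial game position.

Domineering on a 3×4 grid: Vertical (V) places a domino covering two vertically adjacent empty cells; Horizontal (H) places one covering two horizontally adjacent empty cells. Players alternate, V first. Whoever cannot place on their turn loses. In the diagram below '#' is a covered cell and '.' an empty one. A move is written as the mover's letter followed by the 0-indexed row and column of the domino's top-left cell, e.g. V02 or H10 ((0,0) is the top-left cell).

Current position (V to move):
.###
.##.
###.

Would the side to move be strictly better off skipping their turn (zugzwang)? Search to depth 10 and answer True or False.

zugzwang(.###/.##./###., V) = False

[.###/.##./###.] V move#1: V00:+1/####/###./###.*, V13:+1/.###/.###/####
[####/###./###.] end (terminal -1, H#2); searched .###/.##./###. to 10
suppose V passes — search the same position with H to move:
pass> [.###/.##./###.] end (terminal -1, H#1); searched .###/.##./###. to 10
for V: play +1, pass +1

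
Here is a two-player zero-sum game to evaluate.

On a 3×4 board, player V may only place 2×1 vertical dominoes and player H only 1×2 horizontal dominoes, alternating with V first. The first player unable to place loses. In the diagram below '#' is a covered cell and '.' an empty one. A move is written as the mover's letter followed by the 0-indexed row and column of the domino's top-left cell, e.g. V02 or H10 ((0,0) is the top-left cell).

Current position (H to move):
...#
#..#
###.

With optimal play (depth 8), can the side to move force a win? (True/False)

H winning at [...#/#..#/###.]: True

ply 1, H at ...#/#..#/###. | H00=-1→##.#/#..#/###.; H01=+1→.###/#..#/###.*; H11=+1→...#/####/###.
ply 2: .###/#..#/###. is terminal -1 (V); from ...#/#..#/###. depth 8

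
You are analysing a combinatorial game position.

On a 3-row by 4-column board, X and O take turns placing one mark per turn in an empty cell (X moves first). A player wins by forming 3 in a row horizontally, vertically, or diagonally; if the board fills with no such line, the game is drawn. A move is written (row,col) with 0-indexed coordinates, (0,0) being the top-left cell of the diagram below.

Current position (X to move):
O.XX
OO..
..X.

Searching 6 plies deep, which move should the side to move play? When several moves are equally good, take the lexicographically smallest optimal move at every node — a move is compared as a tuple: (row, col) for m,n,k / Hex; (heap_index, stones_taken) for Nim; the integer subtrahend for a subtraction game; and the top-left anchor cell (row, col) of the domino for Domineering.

X's best at [O.XX/OO../..X.]: (0,1)

ply 1, X at O.XX/OO../..X. | (0,1)=+1→OXXX/OO../..X.*; (1,2)=+1→O.XX/OOX./..X.; (1,3)=-1→O.XX/OO.X/..X.; (2,0)=-1→O.XX/OO../X.X.; (2,1)=-1→O.XX/OO../.XX.; (2,3)=-1→O.XX/OO../..XX
ply 2: OXXX/OO../..X. is terminal -1 (O); from O.XX/OO../..X. depth 6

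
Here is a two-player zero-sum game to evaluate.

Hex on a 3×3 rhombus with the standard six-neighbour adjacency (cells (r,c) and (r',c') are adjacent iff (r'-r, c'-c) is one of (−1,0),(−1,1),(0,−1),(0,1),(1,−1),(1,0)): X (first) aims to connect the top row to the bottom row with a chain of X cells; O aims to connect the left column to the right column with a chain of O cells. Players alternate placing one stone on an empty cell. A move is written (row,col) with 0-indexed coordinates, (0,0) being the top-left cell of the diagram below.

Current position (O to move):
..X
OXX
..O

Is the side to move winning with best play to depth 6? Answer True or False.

ply 1, O at ..X/OXX/..O | (0,0)=-1→O.X/OXX/..O*; (0,1)=-1→.OX/OXX/..O; (2,0)=-1→..X/OXX/O.O; (2,1)=-1→..X/OXX/.OO
ply 2, X at O.X/OXX/..O | (0,1)=+1→OXX/OXX/..O*; (2,0)=+1→O.X/OXX/X.O; (2,1)=+1→O.X/OXX/.XO
ply 3, O at OXX/OXX/..O | (2,0)=-1→OXX/OXX/O.O*; (2,1)=-1→OXX/OXX/.OO
ply 4, X at OXX/OXX/O.O | (2,1)=+1→OXX/OXX/OXO*
ply 5: OXX/OXX/OXO is terminal -1 (O); from ..X/OXX/..O depth 6

O winning at [..X/OXX/..O]: False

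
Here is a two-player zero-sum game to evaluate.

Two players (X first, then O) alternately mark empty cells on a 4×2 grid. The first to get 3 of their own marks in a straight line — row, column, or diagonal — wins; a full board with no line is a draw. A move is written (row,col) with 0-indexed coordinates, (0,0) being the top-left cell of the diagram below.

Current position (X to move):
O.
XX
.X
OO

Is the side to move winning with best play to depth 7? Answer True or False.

p1 X@[O./XX/.X/OO]: (0,1)[OX/XX/.X/OO]+1* (2,0)[O./XX/XX/OO]+0
p2 O@[OX/XX/.X/OO] terminal -1; root [O./XX/.X/OO] d7

X winning at [O./XX/.X/OO]: True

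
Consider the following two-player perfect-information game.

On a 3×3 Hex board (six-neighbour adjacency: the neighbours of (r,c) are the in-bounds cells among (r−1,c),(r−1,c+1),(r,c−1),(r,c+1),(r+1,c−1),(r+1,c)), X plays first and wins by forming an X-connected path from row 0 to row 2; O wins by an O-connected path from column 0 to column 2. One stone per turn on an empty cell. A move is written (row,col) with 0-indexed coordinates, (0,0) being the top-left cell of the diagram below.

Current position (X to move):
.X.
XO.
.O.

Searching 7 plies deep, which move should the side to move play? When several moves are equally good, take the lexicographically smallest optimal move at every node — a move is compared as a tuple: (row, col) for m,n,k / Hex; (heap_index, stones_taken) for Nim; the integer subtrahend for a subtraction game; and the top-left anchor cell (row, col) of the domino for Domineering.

X's best at [.X./XO./.O.]: (2,0)

p1 X@[.X./XO./.O.]: (0,0)[XX./XO./.O.]-1 (0,2)[.XX/XO./.O.]-1 (1,2)[.X./XOX/.O.]-1 (2,0)[.X./XO./XO.]+1* (2,2)[.X./XO./.OX]-1
p2 O@[.X./XO./XO.] terminal -1; root [.X./XO./.O.] d7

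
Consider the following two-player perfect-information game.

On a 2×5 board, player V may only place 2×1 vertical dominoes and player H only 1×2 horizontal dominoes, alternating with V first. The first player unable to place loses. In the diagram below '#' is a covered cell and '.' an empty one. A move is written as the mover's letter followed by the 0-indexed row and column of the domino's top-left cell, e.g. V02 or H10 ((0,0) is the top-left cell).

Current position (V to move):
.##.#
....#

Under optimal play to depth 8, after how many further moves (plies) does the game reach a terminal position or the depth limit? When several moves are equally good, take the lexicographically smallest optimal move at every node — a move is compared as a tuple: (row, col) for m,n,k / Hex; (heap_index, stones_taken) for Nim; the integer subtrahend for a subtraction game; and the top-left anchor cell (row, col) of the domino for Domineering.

p1 V@[.##.#/....#]: V00[###.#/#...#]-1* V03[.####/...##]-1
p2 H@[###.#/#...#]: H11[###.#/###.#]-1 H12[###.#/#.###]+1*
p3 V@[###.#/#.###] terminal -1; root [.##.#/....#] d8

PV length from [.##.#/....#]: 2 plies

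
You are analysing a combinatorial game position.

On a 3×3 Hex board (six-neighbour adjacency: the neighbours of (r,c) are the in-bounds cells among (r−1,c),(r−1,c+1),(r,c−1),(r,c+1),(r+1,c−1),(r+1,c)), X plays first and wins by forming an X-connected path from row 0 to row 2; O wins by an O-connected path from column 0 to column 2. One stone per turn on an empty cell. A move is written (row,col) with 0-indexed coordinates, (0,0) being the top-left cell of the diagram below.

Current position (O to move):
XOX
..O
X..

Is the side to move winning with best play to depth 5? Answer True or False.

O winning at [XOX/..O/X..]: False

ply 1, O at XOX/..O/X.. | (1,0)=-1→XOX/O.O/X..*; (1,1)=-1→XOX/.OO/X..; (2,1)=-1→XOX/..O/XO.; (2,2)=-1→XOX/..O/X.O
ply 2, X at XOX/O.O/X.. | (1,1)=+1→XOX/OXO/X..*; (2,1)=-1→XOX/O.O/XX.; (2,2)=-1→XOX/O.O/X.X
ply 3: XOX/OXO/X.. is terminal -1 (O); from XOX/..O/X.. depth 5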